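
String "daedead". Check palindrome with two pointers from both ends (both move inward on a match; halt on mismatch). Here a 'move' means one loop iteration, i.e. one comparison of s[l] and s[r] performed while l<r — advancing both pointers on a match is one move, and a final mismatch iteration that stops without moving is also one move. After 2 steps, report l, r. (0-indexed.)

l=0 r=6: 'd'=='d', l++,r--
l=1 r=5: 'a'=='a', l++,r--

l=2, r=4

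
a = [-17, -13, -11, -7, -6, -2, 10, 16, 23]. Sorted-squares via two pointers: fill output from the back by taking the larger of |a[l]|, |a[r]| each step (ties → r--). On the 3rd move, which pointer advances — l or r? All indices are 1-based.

r

[1,9] |-17|<=|23| out[9]=529 → r--
[1,8] |-17|>|16| out[8]=289 → l++
[2,8] |-13|<=|16| out[7]=256 → r--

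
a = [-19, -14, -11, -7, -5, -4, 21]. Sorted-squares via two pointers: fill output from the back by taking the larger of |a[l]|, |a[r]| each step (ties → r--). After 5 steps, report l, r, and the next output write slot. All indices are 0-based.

l=4, r=5, next write slot=1

l=0 r=6: |-19|<=|21| out[6]=441, r--
l=0 r=5: |-19|>|-4| out[5]=361, l++
l=1 r=5: |-14|>|-4| out[4]=196, l++
l=2 r=5: |-11|>|-4| out[3]=121, l++
l=3 r=5: |-7|>|-4| out[2]=49, l++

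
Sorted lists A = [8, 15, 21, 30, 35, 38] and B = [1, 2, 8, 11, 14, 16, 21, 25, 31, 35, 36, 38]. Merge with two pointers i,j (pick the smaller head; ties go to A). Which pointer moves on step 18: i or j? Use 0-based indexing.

j

[i=0,j=0] A[i]=8>B[j]=1 take 1 → j++
[i=0,j=1] A[i]=8>B[j]=2 take 2 → j++
[i=0,j=2] A[i]=8<=B[j]=8 take 8 → i++
[i=1,j=2] A[i]=15>B[j]=8 take 8 → j++
[i=1,j=3] A[i]=15>B[j]=11 take 11 → j++
[i=1,j=4] A[i]=15>B[j]=14 take 14 → j++
[i=1,j=5] A[i]=15<=B[j]=16 take 15 → i++
[i=2,j=5] A[i]=21>B[j]=16 take 16 → j++
[i=2,j=6] A[i]=21<=B[j]=21 take 21 → i++
[i=3,j=6] A[i]=30>B[j]=21 take 21 → j++
[i=3,j=7] A[i]=30>B[j]=25 take 25 → j++
[i=3,j=8] A[i]=30<=B[j]=31 take 30 → i++
[i=4,j=8] A[i]=35>B[j]=31 take 31 → j++
[i=4,j=9] A[i]=35<=B[j]=35 take 35 → i++
[i=5,j=9] A[i]=38>B[j]=35 take 35 → j++
[i=5,j=10] A[i]=38>B[j]=36 take 36 → j++
[i=5,j=11] A[i]=38<=B[j]=38 take 38 → i++
[i=6,j=11] A done, take B[j]=38 → j++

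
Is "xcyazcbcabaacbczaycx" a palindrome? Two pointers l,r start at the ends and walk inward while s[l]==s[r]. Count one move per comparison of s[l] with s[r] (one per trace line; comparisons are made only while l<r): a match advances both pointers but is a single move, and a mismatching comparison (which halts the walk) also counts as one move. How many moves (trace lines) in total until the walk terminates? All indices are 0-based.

10 moves

l=0 r=19: 'x'=='x', l++,r--
l=1 r=18: 'c'=='c', l++,r--
l=2 r=17: 'y'=='y', l++,r--
l=3 r=16: 'a'=='a', l++,r--
l=4 r=15: 'z'=='z', l++,r--
l=5 r=14: 'c'=='c', l++,r--
l=6 r=13: 'b'=='b', l++,r--
l=7 r=12: 'c'=='c', l++,r--
l=8 r=11: 'a'=='a', l++,r--
l=9 r=10: 'b'!='a', stop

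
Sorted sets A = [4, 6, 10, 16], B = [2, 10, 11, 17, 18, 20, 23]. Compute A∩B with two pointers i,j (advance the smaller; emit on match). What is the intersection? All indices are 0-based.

intersection = [10]

i=0 j=0: 4>2, j++
i=0 j=1: 4<10, i++
i=1 j=1: 6<10, i++
i=2 j=1: 10==10 emit, i++,j++
i=3 j=2: 16>11, j++
i=3 j=3: 16<17, i++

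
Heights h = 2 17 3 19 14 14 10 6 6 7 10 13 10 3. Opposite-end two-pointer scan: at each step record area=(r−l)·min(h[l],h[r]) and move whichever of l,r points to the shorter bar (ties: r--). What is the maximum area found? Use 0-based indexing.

max area = 130

l=0 r=13: min(2,3)*13=26 best=26 *, l++
l=1 r=13: min(17,3)*12=36 best=36 *, r--
l=1 r=12: min(17,10)*11=110 best=110 *, r--
l=1 r=11: min(17,13)*10=130 best=130 *, r--
l=1 r=10: min(17,10)*9=90 best=130, r--
l=1 r=9: min(17,7)*8=56 best=130, r--
l=1 r=8: min(17,6)*7=42 best=130, r--
l=1 r=7: min(17,6)*6=36 best=130, r--
l=1 r=6: min(17,10)*5=50 best=130, r--
l=1 r=5: min(17,14)*4=56 best=130, r--
l=1 r=4: min(17,14)*3=42 best=130, r--
l=1 r=3: min(17,19)*2=34 best=130, l++
l=2 r=3: min(3,19)*1=3 best=130, l++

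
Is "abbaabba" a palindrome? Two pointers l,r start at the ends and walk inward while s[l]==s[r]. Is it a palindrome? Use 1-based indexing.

palindrome

[1,8] 'a'=='a' → l++,r--
[2,7] 'b'=='b' → l++,r--
[3,6] 'b'=='b' → l++,r--
[4,5] 'a'=='a' → l++,r--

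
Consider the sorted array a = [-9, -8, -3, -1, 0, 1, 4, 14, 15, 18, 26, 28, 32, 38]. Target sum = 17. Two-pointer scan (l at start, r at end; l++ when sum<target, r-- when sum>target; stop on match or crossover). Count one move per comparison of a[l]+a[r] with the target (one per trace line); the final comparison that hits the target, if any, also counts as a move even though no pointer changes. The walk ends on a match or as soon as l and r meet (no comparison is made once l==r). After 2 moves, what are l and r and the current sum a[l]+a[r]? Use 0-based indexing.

l=0, r=11, sum=19

l=0 r=13: -9+38=29 >17, r--
l=0 r=12: -9+32=23 >17, r--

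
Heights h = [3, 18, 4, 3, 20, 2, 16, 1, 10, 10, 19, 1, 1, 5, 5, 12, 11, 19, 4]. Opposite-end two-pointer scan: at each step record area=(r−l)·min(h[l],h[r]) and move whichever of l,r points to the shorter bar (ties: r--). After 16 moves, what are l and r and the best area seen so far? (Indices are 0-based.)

l=0 r=18: min(3,4)*18=54 best=54 *, l++
l=1 r=18: min(18,4)*17=68 best=68 *, r--
l=1 r=17: min(18,19)*16=288 best=288 *, l++
l=2 r=17: min(4,19)*15=60 best=288, l++
l=3 r=17: min(3,19)*14=42 best=288, l++
l=4 r=17: min(20,19)*13=247 best=288, r--
l=4 r=16: min(20,11)*12=132 best=288, r--
l=4 r=15: min(20,12)*11=132 best=288, r--
l=4 r=14: min(20,5)*10=50 best=288, r--
l=4 r=13: min(20,5)*9=45 best=288, r--
l=4 r=12: min(20,1)*8=8 best=288, r--
l=4 r=11: min(20,1)*7=7 best=288, r--
l=4 r=10: min(20,19)*6=114 best=288, r--
l=4 r=9: min(20,10)*5=50 best=288, r--
l=4 r=8: min(20,10)*4=40 best=288, r--
l=4 r=7: min(20,1)*3=3 best=288, r--

l=4, r=6, best area=288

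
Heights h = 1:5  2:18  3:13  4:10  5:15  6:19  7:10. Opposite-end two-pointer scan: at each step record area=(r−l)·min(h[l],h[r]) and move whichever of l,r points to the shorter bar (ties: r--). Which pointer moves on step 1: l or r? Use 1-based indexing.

[1,7] min(5,10)*6=30 best=30 * → l++

l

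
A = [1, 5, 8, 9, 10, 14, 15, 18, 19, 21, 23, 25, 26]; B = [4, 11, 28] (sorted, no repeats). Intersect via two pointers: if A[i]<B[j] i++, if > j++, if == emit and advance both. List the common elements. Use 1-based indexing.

i=1 j=1: 1<4, i++
i=2 j=1: 5>4, j++
i=2 j=2: 5<11, i++
i=3 j=2: 8<11, i++
i=4 j=2: 9<11, i++
i=5 j=2: 10<11, i++
i=6 j=2: 14>11, j++
i=6 j=3: 14<28, i++
i=7 j=3: 15<28, i++
i=8 j=3: 18<28, i++
i=9 j=3: 19<28, i++
i=10 j=3: 21<28, i++
i=11 j=3: 23<28, i++
i=12 j=3: 25<28, i++
i=13 j=3: 26<28, i++

intersection = []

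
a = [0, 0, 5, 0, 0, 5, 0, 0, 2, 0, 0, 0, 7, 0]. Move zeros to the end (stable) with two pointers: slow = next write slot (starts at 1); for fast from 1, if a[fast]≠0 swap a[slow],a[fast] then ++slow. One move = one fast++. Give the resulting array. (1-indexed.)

(s=1,f=1) a[fast]=0 → fast++
(s=1,f=2) a[fast]=0 → fast++
(s=1,f=3) a[fast]=5≠0 swap→a[1]=5 → slow++,fast++
(s=2,f=4) a[fast]=0 → fast++
(s=2,f=5) a[fast]=0 → fast++
(s=2,f=6) a[fast]=5≠0 swap→a[2]=5 → slow++,fast++
(s=3,f=7) a[fast]=0 → fast++
(s=3,f=8) a[fast]=0 → fast++
(s=3,f=9) a[fast]=2≠0 swap→a[3]=2 → slow++,fast++
(s=4,f=10) a[fast]=0 → fast++
(s=4,f=11) a[fast]=0 → fast++
(s=4,f=12) a[fast]=0 → fast++
(s=4,f=13) a[fast]=7≠0 swap→a[4]=7 → slow++,fast++
(s=5,f=14) a[fast]=0 → fast++

[5, 5, 2, 7, 0, 0, 0, 0, 0, 0, 0, 0, 0, 0]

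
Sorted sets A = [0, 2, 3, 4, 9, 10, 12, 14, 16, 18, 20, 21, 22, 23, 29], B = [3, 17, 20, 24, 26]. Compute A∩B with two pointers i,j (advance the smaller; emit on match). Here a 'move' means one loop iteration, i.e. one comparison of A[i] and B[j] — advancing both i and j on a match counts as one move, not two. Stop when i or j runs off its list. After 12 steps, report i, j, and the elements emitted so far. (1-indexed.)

i=1 j=1: 0<3, i++
i=2 j=1: 2<3, i++
i=3 j=1: 3==3 emit, i++,j++
i=4 j=2: 4<17, i++
i=5 j=2: 9<17, i++
i=6 j=2: 10<17, i++
i=7 j=2: 12<17, i++
i=8 j=2: 14<17, i++
i=9 j=2: 16<17, i++
i=10 j=2: 18>17, j++
i=10 j=3: 18<20, i++
i=11 j=3: 20==20 emit, i++,j++

i=12, j=4, emitted=[3, 20]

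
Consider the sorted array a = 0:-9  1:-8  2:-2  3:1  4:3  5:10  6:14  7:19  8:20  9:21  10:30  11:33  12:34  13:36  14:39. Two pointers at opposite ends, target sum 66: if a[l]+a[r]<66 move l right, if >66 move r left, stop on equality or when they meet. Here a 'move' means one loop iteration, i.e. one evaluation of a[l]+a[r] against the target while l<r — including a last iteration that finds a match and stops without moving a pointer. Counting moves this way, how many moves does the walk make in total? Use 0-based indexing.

12 moves

[0,14] -9+39=30 <66 → l++
[1,14] -8+39=31 <66 → l++
[2,14] -2+39=37 <66 → l++
[3,14] 1+39=40 <66 → l++
[4,14] 3+39=42 <66 → l++
[5,14] 10+39=49 <66 → l++
[6,14] 14+39=53 <66 → l++
[7,14] 19+39=58 <66 → l++
[8,14] 20+39=59 <66 → l++
[9,14] 21+39=60 <66 → l++
[10,14] 30+39=69 >66 → r--
[10,13] 30+36=66 → found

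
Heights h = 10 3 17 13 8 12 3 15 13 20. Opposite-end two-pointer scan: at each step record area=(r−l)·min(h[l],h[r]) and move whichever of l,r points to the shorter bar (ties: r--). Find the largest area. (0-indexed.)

l=0 r=9: min(10,20)*9=90 best=90 *, l++
l=1 r=9: min(3,20)*8=24 best=90, l++
l=2 r=9: min(17,20)*7=119 best=119 *, l++
l=3 r=9: min(13,20)*6=78 best=119, l++
l=4 r=9: min(8,20)*5=40 best=119, l++
l=5 r=9: min(12,20)*4=48 best=119, l++
l=6 r=9: min(3,20)*3=9 best=119, l++
l=7 r=9: min(15,20)*2=30 best=119, l++
l=8 r=9: min(13,20)*1=13 best=119, l++

max area = 119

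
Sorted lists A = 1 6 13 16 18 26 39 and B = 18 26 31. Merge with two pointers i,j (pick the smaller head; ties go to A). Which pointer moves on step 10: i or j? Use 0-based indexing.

i

i=0 j=0: A[i]=1<=B[j]=18 take 1, i++
i=1 j=0: A[i]=6<=B[j]=18 take 6, i++
i=2 j=0: A[i]=13<=B[j]=18 take 13, i++
i=3 j=0: A[i]=16<=B[j]=18 take 16, i++
i=4 j=0: A[i]=18<=B[j]=18 take 18, i++
i=5 j=0: A[i]=26>B[j]=18 take 18, j++
i=5 j=1: A[i]=26<=B[j]=26 take 26, i++
i=6 j=1: A[i]=39>B[j]=26 take 26, j++
i=6 j=2: A[i]=39>B[j]=31 take 31, j++
i=6 j=3: B done, take A[i]=39, i++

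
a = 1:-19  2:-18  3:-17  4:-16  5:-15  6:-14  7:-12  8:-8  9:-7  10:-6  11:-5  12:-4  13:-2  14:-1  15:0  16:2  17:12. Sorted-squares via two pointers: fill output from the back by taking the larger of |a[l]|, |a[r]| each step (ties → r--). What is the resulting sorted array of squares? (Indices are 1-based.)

[0, 1, 4, 4, 16, 25, 36, 49, 64, 144, 144, 196, 225, 256, 289, 324, 361]

[1,17] |-19|>|12| out[17]=361 → l++
[2,17] |-18|>|12| out[16]=324 → l++
[3,17] |-17|>|12| out[15]=289 → l++
[4,17] |-16|>|12| out[14]=256 → l++
[5,17] |-15|>|12| out[13]=225 → l++
[6,17] |-14|>|12| out[12]=196 → l++
[7,17] |-12|<=|12| out[11]=144 → r--
[7,16] |-12|>|2| out[10]=144 → l++
[8,16] |-8|>|2| out[9]=64 → l++
[9,16] |-7|>|2| out[8]=49 → l++
[10,16] |-6|>|2| out[7]=36 → l++
[11,16] |-5|>|2| out[6]=25 → l++
[12,16] |-4|>|2| out[5]=16 → l++
[13,16] |-2|<=|2| out[4]=4 → r--
[13,15] |-2|>|0| out[3]=4 → l++
[14,15] |-1|>|0| out[2]=1 → l++
[15,15] |0|<=|0| out[1]=0 → r--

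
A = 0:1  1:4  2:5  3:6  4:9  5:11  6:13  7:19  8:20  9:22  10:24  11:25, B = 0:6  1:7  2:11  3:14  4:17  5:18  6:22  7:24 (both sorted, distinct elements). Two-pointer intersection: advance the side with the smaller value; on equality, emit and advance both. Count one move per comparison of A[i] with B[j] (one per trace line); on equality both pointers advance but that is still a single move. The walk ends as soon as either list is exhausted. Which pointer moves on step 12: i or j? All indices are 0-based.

[i=0,j=0] 1<6 → i++
[i=1,j=0] 4<6 → i++
[i=2,j=0] 5<6 → i++
[i=3,j=0] 6==6 emit → i++,j++
[i=4,j=1] 9>7 → j++
[i=4,j=2] 9<11 → i++
[i=5,j=2] 11==11 emit → i++,j++
[i=6,j=3] 13<14 → i++
[i=7,j=3] 19>14 → j++
[i=7,j=4] 19>17 → j++
[i=7,j=5] 19>18 → j++
[i=7,j=6] 19<22 → i++

i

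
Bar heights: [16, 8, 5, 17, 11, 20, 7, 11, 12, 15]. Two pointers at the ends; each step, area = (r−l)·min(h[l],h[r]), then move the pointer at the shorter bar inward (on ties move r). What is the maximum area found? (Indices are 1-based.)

max area = 135

[1,10] min(16,15)*9=135 best=135 * → r--
[1,9] min(16,12)*8=96 best=135 → r--
[1,8] min(16,11)*7=77 best=135 → r--
[1,7] min(16,7)*6=42 best=135 → r--
[1,6] min(16,20)*5=80 best=135 → l++
[2,6] min(8,20)*4=32 best=135 → l++
[3,6] min(5,20)*3=15 best=135 → l++
[4,6] min(17,20)*2=34 best=135 → l++
[5,6] min(11,20)*1=11 best=135 → l++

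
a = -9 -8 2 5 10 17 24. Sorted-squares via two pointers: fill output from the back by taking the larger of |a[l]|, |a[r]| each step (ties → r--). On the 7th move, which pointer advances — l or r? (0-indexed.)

r

[0,6] |-9|<=|24| out[6]=576 → r--
[0,5] |-9|<=|17| out[5]=289 → r--
[0,4] |-9|<=|10| out[4]=100 → r--
[0,3] |-9|>|5| out[3]=81 → l++
[1,3] |-8|>|5| out[2]=64 → l++
[2,3] |2|<=|5| out[1]=25 → r--
[2,2] |2|<=|2| out[0]=4 → r--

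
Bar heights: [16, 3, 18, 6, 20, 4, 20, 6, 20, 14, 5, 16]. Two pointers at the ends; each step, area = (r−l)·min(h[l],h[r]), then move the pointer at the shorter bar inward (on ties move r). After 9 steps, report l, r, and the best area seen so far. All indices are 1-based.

l=5, r=7, best area=176

[1,12] min(16,16)*11=176 best=176 * → r--
[1,11] min(16,5)*10=50 best=176 → r--
[1,10] min(16,14)*9=126 best=176 → r--
[1,9] min(16,20)*8=128 best=176 → l++
[2,9] min(3,20)*7=21 best=176 → l++
[3,9] min(18,20)*6=108 best=176 → l++
[4,9] min(6,20)*5=30 best=176 → l++
[5,9] min(20,20)*4=80 best=176 → r--
[5,8] min(20,6)*3=18 best=176 → r--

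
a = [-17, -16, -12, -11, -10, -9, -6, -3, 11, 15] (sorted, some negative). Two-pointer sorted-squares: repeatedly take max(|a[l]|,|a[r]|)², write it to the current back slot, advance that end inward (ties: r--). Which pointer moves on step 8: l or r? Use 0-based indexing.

l=0 r=9: |-17|>|15| out[9]=289, l++
l=1 r=9: |-16|>|15| out[8]=256, l++
l=2 r=9: |-12|<=|15| out[7]=225, r--
l=2 r=8: |-12|>|11| out[6]=144, l++
l=3 r=8: |-11|<=|11| out[5]=121, r--
l=3 r=7: |-11|>|-3| out[4]=121, l++
l=4 r=7: |-10|>|-3| out[3]=100, l++
l=5 r=7: |-9|>|-3| out[2]=81, l++

l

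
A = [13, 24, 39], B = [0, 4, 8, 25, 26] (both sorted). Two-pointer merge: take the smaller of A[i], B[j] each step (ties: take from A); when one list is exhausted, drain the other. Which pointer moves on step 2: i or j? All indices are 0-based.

[i=0,j=0] A[i]=13>B[j]=0 take 0 → j++
[i=0,j=1] A[i]=13>B[j]=4 take 4 → j++

j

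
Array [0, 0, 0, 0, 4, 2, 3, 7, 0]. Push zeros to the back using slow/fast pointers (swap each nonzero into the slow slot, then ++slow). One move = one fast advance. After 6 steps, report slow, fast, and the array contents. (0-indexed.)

slow=0 fast=0: a[fast]=0, fast++
slow=0 fast=1: a[fast]=0, fast++
slow=0 fast=2: a[fast]=0, fast++
slow=0 fast=3: a[fast]=0, fast++
slow=0 fast=4: a[fast]=4≠0 swap→a[0]=4, slow++,fast++
slow=1 fast=5: a[fast]=2≠0 swap→a[1]=2, slow++,fast++

slow=2, fast=6, a=[4, 2, 0, 0, 0, 0, 3, 7, 0]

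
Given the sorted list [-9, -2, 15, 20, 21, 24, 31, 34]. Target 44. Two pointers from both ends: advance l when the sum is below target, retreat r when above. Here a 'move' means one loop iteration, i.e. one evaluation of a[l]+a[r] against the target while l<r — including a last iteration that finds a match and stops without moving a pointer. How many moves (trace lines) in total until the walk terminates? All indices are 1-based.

6 moves

[1,8] -9+34=25 <44 → l++
[2,8] -2+34=32 <44 → l++
[3,8] 15+34=49 >44 → r--
[3,7] 15+31=46 >44 → r--
[3,6] 15+24=39 <44 → l++
[4,6] 20+24=44 → found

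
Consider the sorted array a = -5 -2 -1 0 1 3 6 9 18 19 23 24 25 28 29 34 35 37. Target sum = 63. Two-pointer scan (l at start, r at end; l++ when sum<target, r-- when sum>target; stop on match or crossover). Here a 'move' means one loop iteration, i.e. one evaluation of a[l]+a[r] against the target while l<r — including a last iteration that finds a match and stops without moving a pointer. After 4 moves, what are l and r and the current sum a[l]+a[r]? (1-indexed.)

[1,18] -5+37=32 <63 → l++
[2,18] -2+37=35 <63 → l++
[3,18] -1+37=36 <63 → l++
[4,18] 0+37=37 <63 → l++

l=5, r=18, sum=38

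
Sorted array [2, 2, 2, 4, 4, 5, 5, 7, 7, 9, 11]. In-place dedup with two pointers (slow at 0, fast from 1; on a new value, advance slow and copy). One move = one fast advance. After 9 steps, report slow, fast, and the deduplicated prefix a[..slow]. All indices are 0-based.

(s=0,f=1) a[fast]=2=a[slow] dup → fast++
(s=0,f=2) a[fast]=2=a[slow] dup → fast++
(s=0,f=3) a[fast]=4≠a[slow]=2 write a[1]=4 → slow++,fast++
(s=1,f=4) a[fast]=4=a[slow] dup → fast++
(s=1,f=5) a[fast]=5≠a[slow]=4 write a[2]=5 → slow++,fast++
(s=2,f=6) a[fast]=5=a[slow] dup → fast++
(s=2,f=7) a[fast]=7≠a[slow]=5 write a[3]=7 → slow++,fast++
(s=3,f=8) a[fast]=7=a[slow] dup → fast++
(s=3,f=9) a[fast]=9≠a[slow]=7 write a[4]=9 → slow++,fast++

slow=4, fast=10, prefix=[2, 4, 5, 7, 9]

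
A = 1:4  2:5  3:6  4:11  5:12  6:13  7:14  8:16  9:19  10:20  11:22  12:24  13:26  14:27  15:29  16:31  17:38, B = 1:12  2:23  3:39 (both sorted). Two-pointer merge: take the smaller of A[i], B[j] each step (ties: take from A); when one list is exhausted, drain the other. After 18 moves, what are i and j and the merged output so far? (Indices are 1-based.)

i=17, j=3, merged so far=[4, 5, 6, 11, 12, 12, 13, 14, 16, 19, 20, 22, 23, 24, 26, 27, 29, 31]

i=1 j=1: A[i]=4<=B[j]=12 take 4, i++
i=2 j=1: A[i]=5<=B[j]=12 take 5, i++
i=3 j=1: A[i]=6<=B[j]=12 take 6, i++
i=4 j=1: A[i]=11<=B[j]=12 take 11, i++
i=5 j=1: A[i]=12<=B[j]=12 take 12, i++
i=6 j=1: A[i]=13>B[j]=12 take 12, j++
i=6 j=2: A[i]=13<=B[j]=23 take 13, i++
i=7 j=2: A[i]=14<=B[j]=23 take 14, i++
i=8 j=2: A[i]=16<=B[j]=23 take 16, i++
i=9 j=2: A[i]=19<=B[j]=23 take 19, i++
i=10 j=2: A[i]=20<=B[j]=23 take 20, i++
i=11 j=2: A[i]=22<=B[j]=23 take 22, i++
i=12 j=2: A[i]=24>B[j]=23 take 23, j++
i=12 j=3: A[i]=24<=B[j]=39 take 24, i++
i=13 j=3: A[i]=26<=B[j]=39 take 26, i++
i=14 j=3: A[i]=27<=B[j]=39 take 27, i++
i=15 j=3: A[i]=29<=B[j]=39 take 29, i++
i=16 j=3: A[i]=31<=B[j]=39 take 31, i++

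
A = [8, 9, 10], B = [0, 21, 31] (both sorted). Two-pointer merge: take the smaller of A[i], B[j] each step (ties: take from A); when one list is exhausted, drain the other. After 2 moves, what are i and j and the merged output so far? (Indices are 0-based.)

i=0 j=0: A[i]=8>B[j]=0 take 0, j++
i=0 j=1: A[i]=8<=B[j]=21 take 8, i++

i=1, j=1, merged so far=[0, 8]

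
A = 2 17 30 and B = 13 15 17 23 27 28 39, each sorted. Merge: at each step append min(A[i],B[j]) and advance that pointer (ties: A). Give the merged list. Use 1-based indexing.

[i=1,j=1] A[i]=2<=B[j]=13 take 2 → i++
[i=2,j=1] A[i]=17>B[j]=13 take 13 → j++
[i=2,j=2] A[i]=17>B[j]=15 take 15 → j++
[i=2,j=3] A[i]=17<=B[j]=17 take 17 → i++
[i=3,j=3] A[i]=30>B[j]=17 take 17 → j++
[i=3,j=4] A[i]=30>B[j]=23 take 23 → j++
[i=3,j=5] A[i]=30>B[j]=27 take 27 → j++
[i=3,j=6] A[i]=30>B[j]=28 take 28 → j++
[i=3,j=7] A[i]=30<=B[j]=39 take 30 → i++
[i=4,j=7] A done, take B[j]=39 → j++

[2, 13, 15, 17, 17, 23, 27, 28, 30, 39]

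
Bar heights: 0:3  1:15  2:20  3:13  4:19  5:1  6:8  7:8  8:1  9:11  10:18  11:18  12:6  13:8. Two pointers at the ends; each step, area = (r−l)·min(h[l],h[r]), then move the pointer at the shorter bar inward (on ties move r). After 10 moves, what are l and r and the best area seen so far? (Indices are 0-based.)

l=2, r=5, best area=162

[0,13] min(3,8)*13=39 best=39 * → l++
[1,13] min(15,8)*12=96 best=96 * → r--
[1,12] min(15,6)*11=66 best=96 → r--
[1,11] min(15,18)*10=150 best=150 * → l++
[2,11] min(20,18)*9=162 best=162 * → r--
[2,10] min(20,18)*8=144 best=162 → r--
[2,9] min(20,11)*7=77 best=162 → r--
[2,8] min(20,1)*6=6 best=162 → r--
[2,7] min(20,8)*5=40 best=162 → r--
[2,6] min(20,8)*4=32 best=162 → r--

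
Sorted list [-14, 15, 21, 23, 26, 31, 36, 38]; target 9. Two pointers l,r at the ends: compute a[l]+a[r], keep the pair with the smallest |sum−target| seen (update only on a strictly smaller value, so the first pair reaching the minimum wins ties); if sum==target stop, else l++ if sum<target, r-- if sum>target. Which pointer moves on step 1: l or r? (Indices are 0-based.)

r

[0,7] -14+38=24 d=15 * → r--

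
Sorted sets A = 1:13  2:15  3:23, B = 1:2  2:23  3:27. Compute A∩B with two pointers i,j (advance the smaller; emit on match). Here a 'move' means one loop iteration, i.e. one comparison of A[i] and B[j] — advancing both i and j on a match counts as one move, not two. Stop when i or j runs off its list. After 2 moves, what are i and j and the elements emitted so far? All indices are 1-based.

[i=1,j=1] 13>2 → j++
[i=1,j=2] 13<23 → i++

i=2, j=2, emitted=[]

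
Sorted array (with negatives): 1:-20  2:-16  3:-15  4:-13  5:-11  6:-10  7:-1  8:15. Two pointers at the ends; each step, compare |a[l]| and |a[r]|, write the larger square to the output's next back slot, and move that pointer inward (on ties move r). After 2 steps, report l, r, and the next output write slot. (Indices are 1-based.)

l=3, r=8, next write slot=6

l=1 r=8: |-20|>|15| out[8]=400, l++
l=2 r=8: |-16|>|15| out[7]=256, l++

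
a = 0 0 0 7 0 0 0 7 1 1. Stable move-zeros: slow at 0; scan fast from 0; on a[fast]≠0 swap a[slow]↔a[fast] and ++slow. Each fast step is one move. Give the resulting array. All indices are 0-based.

slow=0 fast=0: a[fast]=0, fast++
slow=0 fast=1: a[fast]=0, fast++
slow=0 fast=2: a[fast]=0, fast++
slow=0 fast=3: a[fast]=7≠0 swap→a[0]=7, slow++,fast++
slow=1 fast=4: a[fast]=0, fast++
slow=1 fast=5: a[fast]=0, fast++
slow=1 fast=6: a[fast]=0, fast++
slow=1 fast=7: a[fast]=7≠0 swap→a[1]=7, slow++,fast++
slow=2 fast=8: a[fast]=1≠0 swap→a[2]=1, slow++,fast++
slow=3 fast=9: a[fast]=1≠0 swap→a[3]=1, slow++,fast++

[7, 7, 1, 1, 0, 0, 0, 0, 0, 0]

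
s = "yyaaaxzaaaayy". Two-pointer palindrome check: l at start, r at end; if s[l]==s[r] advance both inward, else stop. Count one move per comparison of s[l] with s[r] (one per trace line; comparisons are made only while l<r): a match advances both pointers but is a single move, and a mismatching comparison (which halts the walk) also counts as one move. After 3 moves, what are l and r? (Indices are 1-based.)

l=4, r=10

l=1 r=13: 'y'=='y', l++,r--
l=2 r=12: 'y'=='y', l++,r--
l=3 r=11: 'a'=='a', l++,r--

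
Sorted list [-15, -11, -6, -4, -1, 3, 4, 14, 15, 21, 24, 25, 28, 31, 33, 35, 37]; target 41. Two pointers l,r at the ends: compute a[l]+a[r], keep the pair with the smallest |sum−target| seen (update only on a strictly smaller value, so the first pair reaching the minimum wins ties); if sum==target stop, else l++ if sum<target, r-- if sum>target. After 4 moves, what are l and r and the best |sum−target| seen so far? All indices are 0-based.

l=4, r=16, best |Δ|=8

[0,16] -15+37=22 d=19 * → l++
[1,16] -11+37=26 d=15 * → l++
[2,16] -6+37=31 d=10 * → l++
[3,16] -4+37=33 d=8 * → l++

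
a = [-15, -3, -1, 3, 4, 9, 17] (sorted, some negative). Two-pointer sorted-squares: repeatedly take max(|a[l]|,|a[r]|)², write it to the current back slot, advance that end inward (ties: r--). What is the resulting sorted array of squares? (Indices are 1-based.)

l=1 r=7: |-15|<=|17| out[7]=289, r--
l=1 r=6: |-15|>|9| out[6]=225, l++
l=2 r=6: |-3|<=|9| out[5]=81, r--
l=2 r=5: |-3|<=|4| out[4]=16, r--
l=2 r=4: |-3|<=|3| out[3]=9, r--
l=2 r=3: |-3|>|-1| out[2]=9, l++
l=3 r=3: |-1|<=|-1| out[1]=1, r--

[1, 9, 9, 16, 81, 225, 289]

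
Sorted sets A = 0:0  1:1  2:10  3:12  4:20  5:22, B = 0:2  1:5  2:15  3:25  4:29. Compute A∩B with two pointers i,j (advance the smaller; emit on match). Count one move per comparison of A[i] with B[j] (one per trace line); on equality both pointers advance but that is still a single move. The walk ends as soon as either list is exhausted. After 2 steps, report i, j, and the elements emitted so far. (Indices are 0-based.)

i=2, j=0, emitted=[]

[i=0,j=0] 0<2 → i++
[i=1,j=0] 1<2 → i++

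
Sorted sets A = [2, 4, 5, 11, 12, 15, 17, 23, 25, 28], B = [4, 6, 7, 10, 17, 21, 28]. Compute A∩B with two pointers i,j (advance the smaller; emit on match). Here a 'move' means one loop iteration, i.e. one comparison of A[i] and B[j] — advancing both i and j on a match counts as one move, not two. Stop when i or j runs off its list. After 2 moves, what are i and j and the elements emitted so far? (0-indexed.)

i=2, j=1, emitted=[4]

i=0 j=0: 2<4, i++
i=1 j=0: 4==4 emit, i++,j++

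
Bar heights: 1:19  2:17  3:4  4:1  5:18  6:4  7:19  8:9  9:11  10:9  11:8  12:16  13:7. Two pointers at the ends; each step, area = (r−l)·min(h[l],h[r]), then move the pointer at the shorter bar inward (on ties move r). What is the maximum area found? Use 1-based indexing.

max area = 176

[1,13] min(19,7)*12=84 best=84 * → r--
[1,12] min(19,16)*11=176 best=176 * → r--
[1,11] min(19,8)*10=80 best=176 → r--
[1,10] min(19,9)*9=81 best=176 → r--
[1,9] min(19,11)*8=88 best=176 → r--
[1,8] min(19,9)*7=63 best=176 → r--
[1,7] min(19,19)*6=114 best=176 → r--
[1,6] min(19,4)*5=20 best=176 → r--
[1,5] min(19,18)*4=72 best=176 → r--
[1,4] min(19,1)*3=3 best=176 → r--
[1,3] min(19,4)*2=8 best=176 → r--
[1,2] min(19,17)*1=17 best=176 → r--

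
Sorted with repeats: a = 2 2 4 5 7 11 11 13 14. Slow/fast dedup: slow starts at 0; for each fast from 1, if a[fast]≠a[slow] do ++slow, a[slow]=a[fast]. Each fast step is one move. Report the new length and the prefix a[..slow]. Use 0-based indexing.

slow=0 fast=1: a[fast]=2=a[slow] dup, fast++
slow=0 fast=2: a[fast]=4≠a[slow]=2 write a[1]=4, slow++,fast++
slow=1 fast=3: a[fast]=5≠a[slow]=4 write a[2]=5, slow++,fast++
slow=2 fast=4: a[fast]=7≠a[slow]=5 write a[3]=7, slow++,fast++
slow=3 fast=5: a[fast]=11≠a[slow]=7 write a[4]=11, slow++,fast++
slow=4 fast=6: a[fast]=11=a[slow] dup, fast++
slow=4 fast=7: a[fast]=13≠a[slow]=11 write a[5]=13, slow++,fast++
slow=5 fast=8: a[fast]=14≠a[slow]=13 write a[6]=14, slow++,fast++

length 7; prefix = [2, 4, 5, 7, 11, 13, 14]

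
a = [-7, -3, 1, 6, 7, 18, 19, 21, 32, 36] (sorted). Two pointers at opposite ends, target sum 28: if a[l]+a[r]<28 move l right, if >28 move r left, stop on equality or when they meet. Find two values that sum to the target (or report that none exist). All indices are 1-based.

l=1 r=10: -7+36=29 >28, r--
l=1 r=9: -7+32=25 <28, l++
l=2 r=9: -3+32=29 >28, r--
l=2 r=8: -3+21=18 <28, l++
l=3 r=8: 1+21=22 <28, l++
l=4 r=8: 6+21=27 <28, l++
l=5 r=8: 7+21=28, found

(7, 21)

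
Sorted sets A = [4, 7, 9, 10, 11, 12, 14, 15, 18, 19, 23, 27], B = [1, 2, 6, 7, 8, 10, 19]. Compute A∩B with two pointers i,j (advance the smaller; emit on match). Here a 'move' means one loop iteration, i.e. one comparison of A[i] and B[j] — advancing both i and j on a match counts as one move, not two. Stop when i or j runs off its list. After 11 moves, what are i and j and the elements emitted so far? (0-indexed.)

i=7, j=6, emitted=[7, 10]

i=0 j=0: 4>1, j++
i=0 j=1: 4>2, j++
i=0 j=2: 4<6, i++
i=1 j=2: 7>6, j++
i=1 j=3: 7==7 emit, i++,j++
i=2 j=4: 9>8, j++
i=2 j=5: 9<10, i++
i=3 j=5: 10==10 emit, i++,j++
i=4 j=6: 11<19, i++
i=5 j=6: 12<19, i++
i=6 j=6: 14<19, i++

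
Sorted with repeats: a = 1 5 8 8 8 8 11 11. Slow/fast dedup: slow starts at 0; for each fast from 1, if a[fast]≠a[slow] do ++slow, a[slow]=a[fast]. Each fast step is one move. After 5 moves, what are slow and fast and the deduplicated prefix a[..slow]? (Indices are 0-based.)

slow=0 fast=1: a[fast]=5≠a[slow]=1 write a[1]=5, slow++,fast++
slow=1 fast=2: a[fast]=8≠a[slow]=5 write a[2]=8, slow++,fast++
slow=2 fast=3: a[fast]=8=a[slow] dup, fast++
slow=2 fast=4: a[fast]=8=a[slow] dup, fast++
slow=2 fast=5: a[fast]=8=a[slow] dup, fast++

slow=2, fast=6, prefix=[1, 5, 8]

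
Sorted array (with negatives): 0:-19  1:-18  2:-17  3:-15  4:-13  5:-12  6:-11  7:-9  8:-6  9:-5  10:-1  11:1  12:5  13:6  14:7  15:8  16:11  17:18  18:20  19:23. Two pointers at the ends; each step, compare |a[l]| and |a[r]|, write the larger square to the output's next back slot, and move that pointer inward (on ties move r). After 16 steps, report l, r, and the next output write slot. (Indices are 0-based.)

l=9, r=12, next write slot=3

l=0 r=19: |-19|<=|23| out[19]=529, r--
l=0 r=18: |-19|<=|20| out[18]=400, r--
l=0 r=17: |-19|>|18| out[17]=361, l++
l=1 r=17: |-18|<=|18| out[16]=324, r--
l=1 r=16: |-18|>|11| out[15]=324, l++
l=2 r=16: |-17|>|11| out[14]=289, l++
l=3 r=16: |-15|>|11| out[13]=225, l++
l=4 r=16: |-13|>|11| out[12]=169, l++
l=5 r=16: |-12|>|11| out[11]=144, l++
l=6 r=16: |-11|<=|11| out[10]=121, r--
l=6 r=15: |-11|>|8| out[9]=121, l++
l=7 r=15: |-9|>|8| out[8]=81, l++
l=8 r=15: |-6|<=|8| out[7]=64, r--
l=8 r=14: |-6|<=|7| out[6]=49, r--
l=8 r=13: |-6|<=|6| out[5]=36, r--
l=8 r=12: |-6|>|5| out[4]=36, l++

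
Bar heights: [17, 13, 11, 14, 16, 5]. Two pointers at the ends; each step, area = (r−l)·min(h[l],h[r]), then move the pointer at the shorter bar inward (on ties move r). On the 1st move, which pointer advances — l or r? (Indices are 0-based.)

r

l=0 r=5: min(17,5)*5=25 best=25 *, r--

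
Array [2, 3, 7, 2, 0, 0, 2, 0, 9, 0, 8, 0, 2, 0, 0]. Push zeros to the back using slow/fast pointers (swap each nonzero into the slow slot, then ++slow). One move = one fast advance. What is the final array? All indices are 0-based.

[2, 3, 7, 2, 2, 9, 8, 2, 0, 0, 0, 0, 0, 0, 0]

slow=0 fast=0: a[fast]=2≠0 swap→a[0]=2, slow++,fast++
slow=1 fast=1: a[fast]=3≠0 swap→a[1]=3, slow++,fast++
slow=2 fast=2: a[fast]=7≠0 swap→a[2]=7, slow++,fast++
slow=3 fast=3: a[fast]=2≠0 swap→a[3]=2, slow++,fast++
slow=4 fast=4: a[fast]=0, fast++
slow=4 fast=5: a[fast]=0, fast++
slow=4 fast=6: a[fast]=2≠0 swap→a[4]=2, slow++,fast++
slow=5 fast=7: a[fast]=0, fast++
slow=5 fast=8: a[fast]=9≠0 swap→a[5]=9, slow++,fast++
slow=6 fast=9: a[fast]=0, fast++
slow=6 fast=10: a[fast]=8≠0 swap→a[6]=8, slow++,fast++
slow=7 fast=11: a[fast]=0, fast++
slow=7 fast=12: a[fast]=2≠0 swap→a[7]=2, slow++,fast++
slow=8 fast=13: a[fast]=0, fast++
slow=8 fast=14: a[fast]=0, fast++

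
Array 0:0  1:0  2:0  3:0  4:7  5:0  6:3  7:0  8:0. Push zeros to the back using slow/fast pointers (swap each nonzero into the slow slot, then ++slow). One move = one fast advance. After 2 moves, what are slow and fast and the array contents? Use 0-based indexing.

slow=0 fast=0: a[fast]=0, fast++
slow=0 fast=1: a[fast]=0, fast++

slow=0, fast=2, a=[0, 0, 0, 0, 7, 0, 3, 0, 0]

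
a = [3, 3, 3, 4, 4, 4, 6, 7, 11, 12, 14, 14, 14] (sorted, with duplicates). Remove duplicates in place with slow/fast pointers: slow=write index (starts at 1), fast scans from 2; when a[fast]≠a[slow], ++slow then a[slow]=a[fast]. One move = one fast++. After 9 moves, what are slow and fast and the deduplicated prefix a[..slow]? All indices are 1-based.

(s=1,f=2) a[fast]=3=a[slow] dup → fast++
(s=1,f=3) a[fast]=3=a[slow] dup → fast++
(s=1,f=4) a[fast]=4≠a[slow]=3 write a[2]=4 → slow++,fast++
(s=2,f=5) a[fast]=4=a[slow] dup → fast++
(s=2,f=6) a[fast]=4=a[slow] dup → fast++
(s=2,f=7) a[fast]=6≠a[slow]=4 write a[3]=6 → slow++,fast++
(s=3,f=8) a[fast]=7≠a[slow]=6 write a[4]=7 → slow++,fast++
(s=4,f=9) a[fast]=11≠a[slow]=7 write a[5]=11 → slow++,fast++
(s=5,f=10) a[fast]=12≠a[slow]=11 write a[6]=12 → slow++,fast++

slow=6, fast=11, prefix=[3, 4, 6, 7, 11, 12]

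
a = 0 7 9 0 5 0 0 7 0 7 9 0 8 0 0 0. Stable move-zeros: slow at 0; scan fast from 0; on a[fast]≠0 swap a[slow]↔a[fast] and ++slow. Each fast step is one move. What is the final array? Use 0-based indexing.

(s=0,f=0) a[fast]=0 → fast++
(s=0,f=1) a[fast]=7≠0 swap→a[0]=7 → slow++,fast++
(s=1,f=2) a[fast]=9≠0 swap→a[1]=9 → slow++,fast++
(s=2,f=3) a[fast]=0 → fast++
(s=2,f=4) a[fast]=5≠0 swap→a[2]=5 → slow++,fast++
(s=3,f=5) a[fast]=0 → fast++
(s=3,f=6) a[fast]=0 → fast++
(s=3,f=7) a[fast]=7≠0 swap→a[3]=7 → slow++,fast++
(s=4,f=8) a[fast]=0 → fast++
(s=4,f=9) a[fast]=7≠0 swap→a[4]=7 → slow++,fast++
(s=5,f=10) a[fast]=9≠0 swap→a[5]=9 → slow++,fast++
(s=6,f=11) a[fast]=0 → fast++
(s=6,f=12) a[fast]=8≠0 swap→a[6]=8 → slow++,fast++
(s=7,f=13) a[fast]=0 → fast++
(s=7,f=14) a[fast]=0 → fast++
(s=7,f=15) a[fast]=0 → fast++

[7, 9, 5, 7, 7, 9, 8, 0, 0, 0, 0, 0, 0, 0, 0, 0]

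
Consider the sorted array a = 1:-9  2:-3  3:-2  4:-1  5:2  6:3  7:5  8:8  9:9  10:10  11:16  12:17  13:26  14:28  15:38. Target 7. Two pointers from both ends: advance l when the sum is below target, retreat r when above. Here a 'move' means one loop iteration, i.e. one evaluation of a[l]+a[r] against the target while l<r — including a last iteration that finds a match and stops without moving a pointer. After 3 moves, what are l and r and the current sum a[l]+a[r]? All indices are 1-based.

l=1, r=12, sum=8

l=1 r=15: -9+38=29 >7, r--
l=1 r=14: -9+28=19 >7, r--
l=1 r=13: -9+26=17 >7, r--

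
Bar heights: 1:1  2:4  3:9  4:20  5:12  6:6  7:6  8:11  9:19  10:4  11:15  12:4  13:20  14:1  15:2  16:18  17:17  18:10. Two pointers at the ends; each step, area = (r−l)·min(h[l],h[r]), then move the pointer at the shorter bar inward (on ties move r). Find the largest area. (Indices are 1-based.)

max area = 221

[1,18] min(1,10)*17=17 best=17 * → l++
[2,18] min(4,10)*16=64 best=64 * → l++
[3,18] min(9,10)*15=135 best=135 * → l++
[4,18] min(20,10)*14=140 best=140 * → r--
[4,17] min(20,17)*13=221 best=221 * → r--
[4,16] min(20,18)*12=216 best=221 → r--
[4,15] min(20,2)*11=22 best=221 → r--
[4,14] min(20,1)*10=10 best=221 → r--
[4,13] min(20,20)*9=180 best=221 → r--
[4,12] min(20,4)*8=32 best=221 → r--
[4,11] min(20,15)*7=105 best=221 → r--
[4,10] min(20,4)*6=24 best=221 → r--
[4,9] min(20,19)*5=95 best=221 → r--
[4,8] min(20,11)*4=44 best=221 → r--
[4,7] min(20,6)*3=18 best=221 → r--
[4,6] min(20,6)*2=12 best=221 → r--
[4,5] min(20,12)*1=12 best=221 → r--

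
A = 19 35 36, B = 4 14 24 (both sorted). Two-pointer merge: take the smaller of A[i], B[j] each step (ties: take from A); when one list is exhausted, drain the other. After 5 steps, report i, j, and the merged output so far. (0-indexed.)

i=2, j=3, merged so far=[4, 14, 19, 24, 35]

[i=0,j=0] A[i]=19>B[j]=4 take 4 → j++
[i=0,j=1] A[i]=19>B[j]=14 take 14 → j++
[i=0,j=2] A[i]=19<=B[j]=24 take 19 → i++
[i=1,j=2] A[i]=35>B[j]=24 take 24 → j++
[i=1,j=3] B done, take A[i]=35 → i++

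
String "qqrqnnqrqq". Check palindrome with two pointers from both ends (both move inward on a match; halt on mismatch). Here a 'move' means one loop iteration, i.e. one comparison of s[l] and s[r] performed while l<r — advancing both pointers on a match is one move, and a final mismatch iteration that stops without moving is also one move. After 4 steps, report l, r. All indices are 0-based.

l=4, r=5

[0,9] 'q'=='q' → l++,r--
[1,8] 'q'=='q' → l++,r--
[2,7] 'r'=='r' → l++,r--
[3,6] 'q'=='q' → l++,r--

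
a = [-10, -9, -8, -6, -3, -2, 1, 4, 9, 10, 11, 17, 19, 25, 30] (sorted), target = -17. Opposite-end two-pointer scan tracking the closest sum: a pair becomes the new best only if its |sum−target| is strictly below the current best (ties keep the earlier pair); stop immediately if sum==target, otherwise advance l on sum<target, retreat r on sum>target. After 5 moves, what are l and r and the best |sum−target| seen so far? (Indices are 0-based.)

[0,14] -10+30=20 d=37 * → r--
[0,13] -10+25=15 d=32 * → r--
[0,12] -10+19=9 d=26 * → r--
[0,11] -10+17=7 d=24 * → r--
[0,10] -10+11=1 d=18 * → r--

l=0, r=9, best |Δ|=18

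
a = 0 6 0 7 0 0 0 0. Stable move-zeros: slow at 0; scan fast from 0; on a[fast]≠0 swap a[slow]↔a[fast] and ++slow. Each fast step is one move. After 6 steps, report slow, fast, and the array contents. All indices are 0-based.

slow=0 fast=0: a[fast]=0, fast++
slow=0 fast=1: a[fast]=6≠0 swap→a[0]=6, slow++,fast++
slow=1 fast=2: a[fast]=0, fast++
slow=1 fast=3: a[fast]=7≠0 swap→a[1]=7, slow++,fast++
slow=2 fast=4: a[fast]=0, fast++
slow=2 fast=5: a[fast]=0, fast++

slow=2, fast=6, a=[6, 7, 0, 0, 0, 0, 0, 0]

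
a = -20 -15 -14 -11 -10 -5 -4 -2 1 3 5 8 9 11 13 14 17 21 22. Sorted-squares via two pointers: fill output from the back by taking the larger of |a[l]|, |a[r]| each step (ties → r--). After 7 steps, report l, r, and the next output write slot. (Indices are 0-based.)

l=3, r=14, next write slot=11

[0,18] |-20|<=|22| out[18]=484 → r--
[0,17] |-20|<=|21| out[17]=441 → r--
[0,16] |-20|>|17| out[16]=400 → l++
[1,16] |-15|<=|17| out[15]=289 → r--
[1,15] |-15|>|14| out[14]=225 → l++
[2,15] |-14|<=|14| out[13]=196 → r--
[2,14] |-14|>|13| out[12]=196 → l++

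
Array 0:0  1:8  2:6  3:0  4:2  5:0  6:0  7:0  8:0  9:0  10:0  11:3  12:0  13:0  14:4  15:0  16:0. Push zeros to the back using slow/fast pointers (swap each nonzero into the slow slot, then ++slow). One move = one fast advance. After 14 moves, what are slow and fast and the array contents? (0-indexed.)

slow=4, fast=14, a=[8, 6, 2, 3, 0, 0, 0, 0, 0, 0, 0, 0, 0, 0, 4, 0, 0]

(s=0,f=0) a[fast]=0 → fast++
(s=0,f=1) a[fast]=8≠0 swap→a[0]=8 → slow++,fast++
(s=1,f=2) a[fast]=6≠0 swap→a[1]=6 → slow++,fast++
(s=2,f=3) a[fast]=0 → fast++
(s=2,f=4) a[fast]=2≠0 swap→a[2]=2 → slow++,fast++
(s=3,f=5) a[fast]=0 → fast++
(s=3,f=6) a[fast]=0 → fast++
(s=3,f=7) a[fast]=0 → fast++
(s=3,f=8) a[fast]=0 → fast++
(s=3,f=9) a[fast]=0 → fast++
(s=3,f=10) a[fast]=0 → fast++
(s=3,f=11) a[fast]=3≠0 swap→a[3]=3 → slow++,fast++
(s=4,f=12) a[fast]=0 → fast++
(s=4,f=13) a[fast]=0 → fast++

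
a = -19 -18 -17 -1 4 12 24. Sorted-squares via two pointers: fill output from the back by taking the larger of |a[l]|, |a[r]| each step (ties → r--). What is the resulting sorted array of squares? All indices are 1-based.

[1,7] |-19|<=|24| out[7]=576 → r--
[1,6] |-19|>|12| out[6]=361 → l++
[2,6] |-18|>|12| out[5]=324 → l++
[3,6] |-17|>|12| out[4]=289 → l++
[4,6] |-1|<=|12| out[3]=144 → r--
[4,5] |-1|<=|4| out[2]=16 → r--
[4,4] |-1|<=|-1| out[1]=1 → r--

[1, 16, 144, 289, 324, 361, 576]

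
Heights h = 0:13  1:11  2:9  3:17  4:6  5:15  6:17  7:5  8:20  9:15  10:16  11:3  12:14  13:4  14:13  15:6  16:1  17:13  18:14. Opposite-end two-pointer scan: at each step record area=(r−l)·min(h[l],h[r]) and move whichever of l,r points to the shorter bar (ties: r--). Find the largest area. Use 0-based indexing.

max area = 234

[0,18] min(13,14)*18=234 best=234 * → l++
[1,18] min(11,14)*17=187 best=234 → l++
[2,18] min(9,14)*16=144 best=234 → l++
[3,18] min(17,14)*15=210 best=234 → r--
[3,17] min(17,13)*14=182 best=234 → r--
[3,16] min(17,1)*13=13 best=234 → r--
[3,15] min(17,6)*12=72 best=234 → r--
[3,14] min(17,13)*11=143 best=234 → r--
[3,13] min(17,4)*10=40 best=234 → r--
[3,12] min(17,14)*9=126 best=234 → r--
[3,11] min(17,3)*8=24 best=234 → r--
[3,10] min(17,16)*7=112 best=234 → r--
[3,9] min(17,15)*6=90 best=234 → r--
[3,8] min(17,20)*5=85 best=234 → l++
[4,8] min(6,20)*4=24 best=234 → l++
[5,8] min(15,20)*3=45 best=234 → l++
[6,8] min(17,20)*2=34 best=234 → l++
[7,8] min(5,20)*1=5 best=234 → l++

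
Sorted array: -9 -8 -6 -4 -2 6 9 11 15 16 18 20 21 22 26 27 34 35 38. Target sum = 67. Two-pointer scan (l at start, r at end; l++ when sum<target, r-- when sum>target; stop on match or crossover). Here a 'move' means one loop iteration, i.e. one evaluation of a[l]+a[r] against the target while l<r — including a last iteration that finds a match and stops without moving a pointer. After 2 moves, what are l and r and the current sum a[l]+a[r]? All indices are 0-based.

l=2, r=18, sum=32

[0,18] -9+38=29 <67 → l++
[1,18] -8+38=30 <67 → l++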